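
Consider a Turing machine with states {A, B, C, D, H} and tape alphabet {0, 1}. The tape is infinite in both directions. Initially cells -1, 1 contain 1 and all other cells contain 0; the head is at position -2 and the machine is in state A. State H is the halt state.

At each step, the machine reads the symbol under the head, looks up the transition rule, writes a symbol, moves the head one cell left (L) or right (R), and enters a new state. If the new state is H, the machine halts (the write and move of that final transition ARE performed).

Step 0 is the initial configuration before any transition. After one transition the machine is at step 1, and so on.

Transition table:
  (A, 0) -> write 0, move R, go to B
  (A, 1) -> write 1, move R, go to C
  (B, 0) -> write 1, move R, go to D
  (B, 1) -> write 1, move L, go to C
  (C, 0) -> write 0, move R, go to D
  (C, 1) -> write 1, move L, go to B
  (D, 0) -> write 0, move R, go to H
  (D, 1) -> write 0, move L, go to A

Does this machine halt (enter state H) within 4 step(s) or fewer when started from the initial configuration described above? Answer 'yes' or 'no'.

Step 1: in state A at pos -2, read 0 -> (A,0)->write 0,move R,goto B. Now: state=B, head=-1, tape[-3..2]=001010 (head:   ^)
Step 2: in state B at pos -1, read 1 -> (B,1)->write 1,move L,goto C. Now: state=C, head=-2, tape[-3..2]=001010 (head:  ^)
Step 3: in state C at pos -2, read 0 -> (C,0)->write 0,move R,goto D. Now: state=D, head=-1, tape[-3..2]=001010 (head:   ^)
Step 4: in state D at pos -1, read 1 -> (D,1)->write 0,move L,goto A. Now: state=A, head=-2, tape[-3..2]=000010 (head:  ^)
After 4 step(s): state = A (not H) -> not halted within 4 -> no

Answer: no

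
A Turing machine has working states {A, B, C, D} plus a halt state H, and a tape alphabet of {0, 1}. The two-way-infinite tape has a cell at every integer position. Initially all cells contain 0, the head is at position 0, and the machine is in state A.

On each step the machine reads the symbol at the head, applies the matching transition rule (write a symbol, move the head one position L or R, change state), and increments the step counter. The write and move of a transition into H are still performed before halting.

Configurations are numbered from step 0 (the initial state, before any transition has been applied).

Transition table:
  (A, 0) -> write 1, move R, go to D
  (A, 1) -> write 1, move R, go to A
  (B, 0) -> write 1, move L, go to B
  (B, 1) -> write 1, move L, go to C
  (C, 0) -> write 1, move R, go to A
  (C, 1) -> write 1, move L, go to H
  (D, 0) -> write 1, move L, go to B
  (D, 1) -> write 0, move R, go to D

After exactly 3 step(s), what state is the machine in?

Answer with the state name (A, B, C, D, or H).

Answer: C

Derivation:
Step 1: in state A at pos 0, read 0 -> (A,0)->write 1,move R,goto D. Now: state=D, head=1, tape[-1..2]=0100 (head:   ^)
Step 2: in state D at pos 1, read 0 -> (D,0)->write 1,move L,goto B. Now: state=B, head=0, tape[-1..2]=0110 (head:  ^)
Step 3: in state B at pos 0, read 1 -> (B,1)->write 1,move L,goto C. Now: state=C, head=-1, tape[-2..2]=00110 (head:  ^)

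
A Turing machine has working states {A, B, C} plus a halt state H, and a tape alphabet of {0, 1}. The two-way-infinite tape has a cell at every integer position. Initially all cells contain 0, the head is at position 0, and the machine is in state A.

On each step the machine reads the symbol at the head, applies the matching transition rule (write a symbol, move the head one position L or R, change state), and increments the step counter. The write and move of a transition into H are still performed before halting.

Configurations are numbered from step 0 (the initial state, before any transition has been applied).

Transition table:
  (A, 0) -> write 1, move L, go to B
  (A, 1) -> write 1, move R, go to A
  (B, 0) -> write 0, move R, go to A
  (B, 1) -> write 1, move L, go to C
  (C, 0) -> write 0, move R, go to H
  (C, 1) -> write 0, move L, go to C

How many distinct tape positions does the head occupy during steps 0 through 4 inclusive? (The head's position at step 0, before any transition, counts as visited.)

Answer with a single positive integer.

Step 1: in state A at pos 0, read 0 -> (A,0)->write 1,move L,goto B. Now: state=B, head=-1, tape[-2..1]=0010 (head:  ^)
Step 2: in state B at pos -1, read 0 -> (B,0)->write 0,move R,goto A. Now: state=A, head=0, tape[-2..1]=0010 (head:   ^)
Step 3: in state A at pos 0, read 1 -> (A,1)->write 1,move R,goto A. Now: state=A, head=1, tape[-2..2]=00100 (head:    ^)
Step 4: in state A at pos 1, read 0 -> (A,0)->write 1,move L,goto B. Now: state=B, head=0, tape[-2..2]=00110 (head:   ^)
Head positions at steps 0..4: starting at 0, distinct positions visited = {-1, 0, 1} -> 3 position(s)

Answer: 3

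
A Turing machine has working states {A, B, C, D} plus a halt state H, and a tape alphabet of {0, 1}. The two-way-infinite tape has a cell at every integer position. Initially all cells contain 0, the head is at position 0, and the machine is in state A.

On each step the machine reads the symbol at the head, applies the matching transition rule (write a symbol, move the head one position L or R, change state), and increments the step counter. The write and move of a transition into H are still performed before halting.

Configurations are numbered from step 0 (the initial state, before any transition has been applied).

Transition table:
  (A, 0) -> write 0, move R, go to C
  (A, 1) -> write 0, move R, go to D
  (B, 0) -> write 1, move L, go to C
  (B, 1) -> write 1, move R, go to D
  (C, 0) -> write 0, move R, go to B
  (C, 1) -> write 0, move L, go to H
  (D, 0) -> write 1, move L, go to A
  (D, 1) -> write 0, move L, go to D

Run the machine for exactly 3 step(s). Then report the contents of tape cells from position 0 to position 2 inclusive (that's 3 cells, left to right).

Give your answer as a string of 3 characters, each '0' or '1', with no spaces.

Step 1: in state A at pos 0, read 0 -> (A,0)->write 0,move R,goto C. Now: state=C, head=1, tape[-1..2]=0000 (head:   ^)
Step 2: in state C at pos 1, read 0 -> (C,0)->write 0,move R,goto B. Now: state=B, head=2, tape[-1..3]=00000 (head:    ^)
Step 3: in state B at pos 2, read 0 -> (B,0)->write 1,move L,goto C. Now: state=C, head=1, tape[-1..3]=00010 (head:   ^)

Answer: 001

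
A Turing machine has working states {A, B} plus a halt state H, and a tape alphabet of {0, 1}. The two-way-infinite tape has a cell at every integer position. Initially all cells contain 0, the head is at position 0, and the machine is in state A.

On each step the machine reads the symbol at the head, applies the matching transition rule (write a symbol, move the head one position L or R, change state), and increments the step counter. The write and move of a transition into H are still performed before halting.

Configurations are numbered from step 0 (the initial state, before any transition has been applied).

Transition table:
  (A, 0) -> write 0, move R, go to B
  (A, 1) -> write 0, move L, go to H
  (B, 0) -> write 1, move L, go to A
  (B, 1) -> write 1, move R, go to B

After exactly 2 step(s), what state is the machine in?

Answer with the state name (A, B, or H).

Answer: A

Derivation:
Step 1: in state A at pos 0, read 0 -> (A,0)->write 0,move R,goto B. Now: state=B, head=1, tape[-1..2]=0000 (head:   ^)
Step 2: in state B at pos 1, read 0 -> (B,0)->write 1,move L,goto A. Now: state=A, head=0, tape[-1..2]=0010 (head:  ^)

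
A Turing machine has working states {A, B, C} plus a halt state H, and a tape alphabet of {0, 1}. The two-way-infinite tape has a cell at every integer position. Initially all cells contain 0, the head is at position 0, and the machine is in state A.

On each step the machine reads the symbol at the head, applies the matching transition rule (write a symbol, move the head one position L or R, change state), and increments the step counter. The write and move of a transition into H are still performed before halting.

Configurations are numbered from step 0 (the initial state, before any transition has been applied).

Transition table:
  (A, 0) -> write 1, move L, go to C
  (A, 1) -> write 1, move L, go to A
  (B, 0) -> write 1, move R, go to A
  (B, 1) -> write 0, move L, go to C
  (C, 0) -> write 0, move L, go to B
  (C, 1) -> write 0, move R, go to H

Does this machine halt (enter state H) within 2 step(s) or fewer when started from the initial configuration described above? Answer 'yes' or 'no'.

Step 1: in state A at pos 0, read 0 -> (A,0)->write 1,move L,goto C. Now: state=C, head=-1, tape[-2..1]=0010 (head:  ^)
Step 2: in state C at pos -1, read 0 -> (C,0)->write 0,move L,goto B. Now: state=B, head=-2, tape[-3..1]=00010 (head:  ^)
After 2 step(s): state = B (not H) -> not halted within 2 -> no

Answer: no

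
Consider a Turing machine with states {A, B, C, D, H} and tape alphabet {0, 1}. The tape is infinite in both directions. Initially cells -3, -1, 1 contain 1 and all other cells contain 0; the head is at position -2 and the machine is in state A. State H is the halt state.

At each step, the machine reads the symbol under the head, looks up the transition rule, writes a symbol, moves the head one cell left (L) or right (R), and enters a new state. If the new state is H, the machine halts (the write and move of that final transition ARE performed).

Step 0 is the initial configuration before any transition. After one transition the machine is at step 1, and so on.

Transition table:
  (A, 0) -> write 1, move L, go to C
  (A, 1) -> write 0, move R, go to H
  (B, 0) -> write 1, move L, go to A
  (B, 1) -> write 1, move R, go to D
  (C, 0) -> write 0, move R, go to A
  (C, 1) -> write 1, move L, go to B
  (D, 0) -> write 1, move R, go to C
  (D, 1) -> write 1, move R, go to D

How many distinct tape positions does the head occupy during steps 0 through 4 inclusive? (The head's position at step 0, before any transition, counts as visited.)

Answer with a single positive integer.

Step 1: in state A at pos -2, read 0 -> (A,0)->write 1,move L,goto C. Now: state=C, head=-3, tape[-4..2]=0111010 (head:  ^)
Step 2: in state C at pos -3, read 1 -> (C,1)->write 1,move L,goto B. Now: state=B, head=-4, tape[-5..2]=00111010 (head:  ^)
Step 3: in state B at pos -4, read 0 -> (B,0)->write 1,move L,goto A. Now: state=A, head=-5, tape[-6..2]=001111010 (head:  ^)
Step 4: in state A at pos -5, read 0 -> (A,0)->write 1,move L,goto C. Now: state=C, head=-6, tape[-7..2]=0011111010 (head:  ^)
Head positions at steps 0..4: starting at -2, distinct positions visited = {-6, -5, -4, -3, -2} -> 5 position(s)

Answer: 5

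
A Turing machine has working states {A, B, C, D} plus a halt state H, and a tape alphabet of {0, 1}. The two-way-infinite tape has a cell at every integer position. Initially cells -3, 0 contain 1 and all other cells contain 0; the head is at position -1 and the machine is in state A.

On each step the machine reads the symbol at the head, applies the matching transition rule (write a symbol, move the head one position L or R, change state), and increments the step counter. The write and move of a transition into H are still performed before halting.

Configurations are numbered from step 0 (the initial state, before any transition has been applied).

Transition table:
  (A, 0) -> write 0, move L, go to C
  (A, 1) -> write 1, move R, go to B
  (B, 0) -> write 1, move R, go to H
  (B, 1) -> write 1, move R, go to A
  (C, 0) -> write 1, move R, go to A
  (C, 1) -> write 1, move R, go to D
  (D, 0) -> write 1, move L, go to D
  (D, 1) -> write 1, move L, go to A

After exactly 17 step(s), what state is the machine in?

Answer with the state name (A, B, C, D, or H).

Step 1: in state A at pos -1, read 0 -> (A,0)->write 0,move L,goto C. Now: state=C, head=-2, tape[-4..1]=010010 (head:   ^)
Step 2: in state C at pos -2, read 0 -> (C,0)->write 1,move R,goto A. Now: state=A, head=-1, tape[-4..1]=011010 (head:    ^)
Step 3: in state A at pos -1, read 0 -> (A,0)->write 0,move L,goto C. Now: state=C, head=-2, tape[-4..1]=011010 (head:   ^)
Step 4: in state C at pos -2, read 1 -> (C,1)->write 1,move R,goto D. Now: state=D, head=-1, tape[-4..1]=011010 (head:    ^)
Step 5: in state D at pos -1, read 0 -> (D,0)->write 1,move L,goto D. Now: state=D, head=-2, tape[-4..1]=011110 (head:   ^)
Step 6: in state D at pos -2, read 1 -> (D,1)->write 1,move L,goto A. Now: state=A, head=-3, tape[-4..1]=011110 (head:  ^)
Step 7: in state A at pos -3, read 1 -> (A,1)->write 1,move R,goto B. Now: state=B, head=-2, tape[-4..1]=011110 (head:   ^)
Step 8: in state B at pos -2, read 1 -> (B,1)->write 1,move R,goto A. Now: state=A, head=-1, tape[-4..1]=011110 (head:    ^)
Step 9: in state A at pos -1, read 1 -> (A,1)->write 1,move R,goto B. Now: state=B, head=0, tape[-4..1]=011110 (head:     ^)
Step 10: in state B at pos 0, read 1 -> (B,1)->write 1,move R,goto A. Now: state=A, head=1, tape[-4..2]=0111100 (head:      ^)
Step 11: in state A at pos 1, read 0 -> (A,0)->write 0,move L,goto C. Now: state=C, head=0, tape[-4..2]=0111100 (head:     ^)
Step 12: in state C at pos 0, read 1 -> (C,1)->write 1,move R,goto D. Now: state=D, head=1, tape[-4..2]=0111100 (head:      ^)
Step 13: in state D at pos 1, read 0 -> (D,0)->write 1,move L,goto D. Now: state=D, head=0, tape[-4..2]=0111110 (head:     ^)
Step 14: in state D at pos 0, read 1 -> (D,1)->write 1,move L,goto A. Now: state=A, head=-1, tape[-4..2]=0111110 (head:    ^)
Step 15: in state A at pos -1, read 1 -> (A,1)->write 1,move R,goto B. Now: state=B, head=0, tape[-4..2]=0111110 (head:     ^)
Step 16: in state B at pos 0, read 1 -> (B,1)->write 1,move R,goto A. Now: state=A, head=1, tape[-4..2]=0111110 (head:      ^)
Step 17: in state A at pos 1, read 1 -> (A,1)->write 1,move R,goto B. Now: state=B, head=2, tape[-4..3]=01111100 (head:       ^)

Answer: B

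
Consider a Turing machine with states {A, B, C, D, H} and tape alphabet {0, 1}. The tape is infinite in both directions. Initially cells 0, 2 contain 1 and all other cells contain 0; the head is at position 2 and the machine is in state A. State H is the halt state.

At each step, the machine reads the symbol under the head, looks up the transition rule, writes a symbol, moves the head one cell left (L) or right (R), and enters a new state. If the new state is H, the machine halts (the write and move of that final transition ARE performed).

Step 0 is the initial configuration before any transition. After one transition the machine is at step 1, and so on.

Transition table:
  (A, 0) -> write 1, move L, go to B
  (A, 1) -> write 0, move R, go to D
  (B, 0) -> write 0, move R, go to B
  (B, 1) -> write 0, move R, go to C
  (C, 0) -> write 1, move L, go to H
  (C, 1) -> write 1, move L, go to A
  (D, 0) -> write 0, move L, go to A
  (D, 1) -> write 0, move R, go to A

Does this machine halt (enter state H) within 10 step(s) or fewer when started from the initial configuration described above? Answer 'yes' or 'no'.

Answer: yes

Derivation:
Step 1: in state A at pos 2, read 1 -> (A,1)->write 0,move R,goto D. Now: state=D, head=3, tape[-1..4]=010000 (head:     ^)
Step 2: in state D at pos 3, read 0 -> (D,0)->write 0,move L,goto A. Now: state=A, head=2, tape[-1..4]=010000 (head:    ^)
Step 3: in state A at pos 2, read 0 -> (A,0)->write 1,move L,goto B. Now: state=B, head=1, tape[-1..4]=010100 (head:   ^)
Step 4: in state B at pos 1, read 0 -> (B,0)->write 0,move R,goto B. Now: state=B, head=2, tape[-1..4]=010100 (head:    ^)
Step 5: in state B at pos 2, read 1 -> (B,1)->write 0,move R,goto C. Now: state=C, head=3, tape[-1..4]=010000 (head:     ^)
Step 6: in state C at pos 3, read 0 -> (C,0)->write 1,move L,goto H. Now: state=H, head=2, tape[-1..4]=010010 (head:    ^)
State H reached at step 6; 6 <= 10 -> yes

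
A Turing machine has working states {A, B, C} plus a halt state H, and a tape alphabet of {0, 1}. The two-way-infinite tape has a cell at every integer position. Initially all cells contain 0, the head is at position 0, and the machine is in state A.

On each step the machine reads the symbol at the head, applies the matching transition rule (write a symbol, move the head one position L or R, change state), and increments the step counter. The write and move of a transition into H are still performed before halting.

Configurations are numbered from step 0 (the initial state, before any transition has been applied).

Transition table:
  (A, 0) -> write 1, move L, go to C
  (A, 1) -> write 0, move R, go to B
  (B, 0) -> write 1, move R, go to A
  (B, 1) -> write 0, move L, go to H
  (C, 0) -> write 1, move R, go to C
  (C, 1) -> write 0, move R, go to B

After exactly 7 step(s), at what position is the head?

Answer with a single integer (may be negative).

Step 1: in state A at pos 0, read 0 -> (A,0)->write 1,move L,goto C. Now: state=C, head=-1, tape[-2..1]=0010 (head:  ^)
Step 2: in state C at pos -1, read 0 -> (C,0)->write 1,move R,goto C. Now: state=C, head=0, tape[-2..1]=0110 (head:   ^)
Step 3: in state C at pos 0, read 1 -> (C,1)->write 0,move R,goto B. Now: state=B, head=1, tape[-2..2]=01000 (head:    ^)
Step 4: in state B at pos 1, read 0 -> (B,0)->write 1,move R,goto A. Now: state=A, head=2, tape[-2..3]=010100 (head:     ^)
Step 5: in state A at pos 2, read 0 -> (A,0)->write 1,move L,goto C. Now: state=C, head=1, tape[-2..3]=010110 (head:    ^)
Step 6: in state C at pos 1, read 1 -> (C,1)->write 0,move R,goto B. Now: state=B, head=2, tape[-2..3]=010010 (head:     ^)
Step 7: in state B at pos 2, read 1 -> (B,1)->write 0,move L,goto H. Now: state=H, head=1, tape[-2..3]=010000 (head:    ^)

Answer: 1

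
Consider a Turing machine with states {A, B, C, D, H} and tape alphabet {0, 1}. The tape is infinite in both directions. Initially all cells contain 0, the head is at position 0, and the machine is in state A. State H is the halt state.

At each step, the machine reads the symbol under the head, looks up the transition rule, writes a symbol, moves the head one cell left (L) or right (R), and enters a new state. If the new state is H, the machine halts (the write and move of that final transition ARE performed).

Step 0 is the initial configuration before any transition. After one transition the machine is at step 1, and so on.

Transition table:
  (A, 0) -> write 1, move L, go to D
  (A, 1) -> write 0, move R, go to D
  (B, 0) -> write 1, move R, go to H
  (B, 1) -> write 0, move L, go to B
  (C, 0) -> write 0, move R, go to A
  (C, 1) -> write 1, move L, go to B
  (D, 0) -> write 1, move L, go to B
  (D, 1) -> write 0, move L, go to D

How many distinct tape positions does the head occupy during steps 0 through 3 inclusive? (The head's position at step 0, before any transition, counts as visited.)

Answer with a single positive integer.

Step 1: in state A at pos 0, read 0 -> (A,0)->write 1,move L,goto D. Now: state=D, head=-1, tape[-2..1]=0010 (head:  ^)
Step 2: in state D at pos -1, read 0 -> (D,0)->write 1,move L,goto B. Now: state=B, head=-2, tape[-3..1]=00110 (head:  ^)
Step 3: in state B at pos -2, read 0 -> (B,0)->write 1,move R,goto H. Now: state=H, head=-1, tape[-3..1]=01110 (head:   ^)
Head positions at steps 0..3: starting at 0, distinct positions visited = {-2, -1, 0} -> 3 position(s)

Answer: 3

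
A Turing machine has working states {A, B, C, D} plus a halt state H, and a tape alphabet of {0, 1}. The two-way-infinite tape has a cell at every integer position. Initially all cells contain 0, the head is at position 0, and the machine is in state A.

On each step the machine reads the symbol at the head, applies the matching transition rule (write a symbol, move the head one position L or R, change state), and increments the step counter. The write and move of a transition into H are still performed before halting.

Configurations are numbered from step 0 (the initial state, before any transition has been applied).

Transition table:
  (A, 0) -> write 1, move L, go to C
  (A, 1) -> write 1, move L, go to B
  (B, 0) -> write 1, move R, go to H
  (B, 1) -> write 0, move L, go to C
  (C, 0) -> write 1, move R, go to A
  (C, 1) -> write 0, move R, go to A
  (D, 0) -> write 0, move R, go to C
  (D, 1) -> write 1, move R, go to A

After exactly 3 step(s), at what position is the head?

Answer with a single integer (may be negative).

Answer: -1

Derivation:
Step 1: in state A at pos 0, read 0 -> (A,0)->write 1,move L,goto C. Now: state=C, head=-1, tape[-2..1]=0010 (head:  ^)
Step 2: in state C at pos -1, read 0 -> (C,0)->write 1,move R,goto A. Now: state=A, head=0, tape[-2..1]=0110 (head:   ^)
Step 3: in state A at pos 0, read 1 -> (A,1)->write 1,move L,goto B. Now: state=B, head=-1, tape[-2..1]=0110 (head:  ^)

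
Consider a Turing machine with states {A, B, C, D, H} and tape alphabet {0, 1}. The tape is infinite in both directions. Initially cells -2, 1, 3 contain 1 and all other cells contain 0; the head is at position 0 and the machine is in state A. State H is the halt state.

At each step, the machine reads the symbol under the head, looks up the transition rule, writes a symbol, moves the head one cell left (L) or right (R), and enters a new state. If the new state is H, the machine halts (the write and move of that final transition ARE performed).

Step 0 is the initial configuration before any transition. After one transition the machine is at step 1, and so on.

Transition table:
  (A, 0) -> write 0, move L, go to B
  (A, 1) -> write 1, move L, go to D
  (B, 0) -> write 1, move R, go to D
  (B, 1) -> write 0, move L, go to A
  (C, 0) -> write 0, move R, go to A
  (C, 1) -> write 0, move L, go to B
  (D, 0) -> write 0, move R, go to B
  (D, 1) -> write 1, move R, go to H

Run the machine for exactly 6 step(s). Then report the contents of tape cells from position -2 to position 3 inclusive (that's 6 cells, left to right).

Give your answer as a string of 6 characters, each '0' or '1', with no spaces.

Answer: 100001

Derivation:
Step 1: in state A at pos 0, read 0 -> (A,0)->write 0,move L,goto B. Now: state=B, head=-1, tape[-3..4]=01001010 (head:   ^)
Step 2: in state B at pos -1, read 0 -> (B,0)->write 1,move R,goto D. Now: state=D, head=0, tape[-3..4]=01101010 (head:    ^)
Step 3: in state D at pos 0, read 0 -> (D,0)->write 0,move R,goto B. Now: state=B, head=1, tape[-3..4]=01101010 (head:     ^)
Step 4: in state B at pos 1, read 1 -> (B,1)->write 0,move L,goto A. Now: state=A, head=0, tape[-3..4]=01100010 (head:    ^)
Step 5: in state A at pos 0, read 0 -> (A,0)->write 0,move L,goto B. Now: state=B, head=-1, tape[-3..4]=01100010 (head:   ^)
Step 6: in state B at pos -1, read 1 -> (B,1)->write 0,move L,goto A. Now: state=A, head=-2, tape[-3..4]=01000010 (head:  ^)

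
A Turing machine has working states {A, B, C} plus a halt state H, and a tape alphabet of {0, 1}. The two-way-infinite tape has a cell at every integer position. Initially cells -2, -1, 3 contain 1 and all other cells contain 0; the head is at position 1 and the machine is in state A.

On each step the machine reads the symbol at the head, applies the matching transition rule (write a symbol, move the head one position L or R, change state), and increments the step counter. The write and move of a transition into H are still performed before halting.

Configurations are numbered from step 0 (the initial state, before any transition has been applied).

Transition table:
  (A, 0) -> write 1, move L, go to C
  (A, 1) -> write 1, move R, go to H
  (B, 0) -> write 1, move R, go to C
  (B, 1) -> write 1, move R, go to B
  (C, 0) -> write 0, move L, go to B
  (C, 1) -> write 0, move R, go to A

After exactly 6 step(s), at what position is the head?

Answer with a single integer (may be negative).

Step 1: in state A at pos 1, read 0 -> (A,0)->write 1,move L,goto C. Now: state=C, head=0, tape[-3..4]=01101010 (head:    ^)
Step 2: in state C at pos 0, read 0 -> (C,0)->write 0,move L,goto B. Now: state=B, head=-1, tape[-3..4]=01101010 (head:   ^)
Step 3: in state B at pos -1, read 1 -> (B,1)->write 1,move R,goto B. Now: state=B, head=0, tape[-3..4]=01101010 (head:    ^)
Step 4: in state B at pos 0, read 0 -> (B,0)->write 1,move R,goto C. Now: state=C, head=1, tape[-3..4]=01111010 (head:     ^)
Step 5: in state C at pos 1, read 1 -> (C,1)->write 0,move R,goto A. Now: state=A, head=2, tape[-3..4]=01110010 (head:      ^)
Step 6: in state A at pos 2, read 0 -> (A,0)->write 1,move L,goto C. Now: state=C, head=1, tape[-3..4]=01110110 (head:     ^)

Answer: 1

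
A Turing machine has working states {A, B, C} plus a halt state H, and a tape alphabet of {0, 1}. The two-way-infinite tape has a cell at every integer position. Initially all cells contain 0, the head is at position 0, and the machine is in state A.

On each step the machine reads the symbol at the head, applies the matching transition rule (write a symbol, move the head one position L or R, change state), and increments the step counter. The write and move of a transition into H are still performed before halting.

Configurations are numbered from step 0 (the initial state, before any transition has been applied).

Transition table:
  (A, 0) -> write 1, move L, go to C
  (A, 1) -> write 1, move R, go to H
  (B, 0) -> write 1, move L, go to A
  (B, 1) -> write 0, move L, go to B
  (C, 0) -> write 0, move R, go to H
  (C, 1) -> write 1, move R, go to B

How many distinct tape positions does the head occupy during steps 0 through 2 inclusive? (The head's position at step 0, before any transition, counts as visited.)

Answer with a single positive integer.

Answer: 2

Derivation:
Step 1: in state A at pos 0, read 0 -> (A,0)->write 1,move L,goto C. Now: state=C, head=-1, tape[-2..1]=0010 (head:  ^)
Step 2: in state C at pos -1, read 0 -> (C,0)->write 0,move R,goto H. Now: state=H, head=0, tape[-2..1]=0010 (head:   ^)
Head positions at steps 0..2: starting at 0, distinct positions visited = {-1, 0} -> 2 position(s)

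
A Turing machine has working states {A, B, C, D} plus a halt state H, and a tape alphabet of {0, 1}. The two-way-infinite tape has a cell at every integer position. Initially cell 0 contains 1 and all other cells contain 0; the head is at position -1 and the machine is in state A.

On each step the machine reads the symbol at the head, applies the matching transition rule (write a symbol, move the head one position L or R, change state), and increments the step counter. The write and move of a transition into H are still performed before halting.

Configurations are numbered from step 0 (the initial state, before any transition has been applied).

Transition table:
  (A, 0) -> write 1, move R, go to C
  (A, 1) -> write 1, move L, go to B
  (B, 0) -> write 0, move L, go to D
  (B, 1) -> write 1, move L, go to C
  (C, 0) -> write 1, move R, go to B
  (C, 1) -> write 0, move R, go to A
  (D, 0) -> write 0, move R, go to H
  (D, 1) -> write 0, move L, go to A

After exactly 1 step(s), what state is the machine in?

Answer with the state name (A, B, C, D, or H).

Answer: C

Derivation:
Step 1: in state A at pos -1, read 0 -> (A,0)->write 1,move R,goto C. Now: state=C, head=0, tape[-2..1]=0110 (head:   ^)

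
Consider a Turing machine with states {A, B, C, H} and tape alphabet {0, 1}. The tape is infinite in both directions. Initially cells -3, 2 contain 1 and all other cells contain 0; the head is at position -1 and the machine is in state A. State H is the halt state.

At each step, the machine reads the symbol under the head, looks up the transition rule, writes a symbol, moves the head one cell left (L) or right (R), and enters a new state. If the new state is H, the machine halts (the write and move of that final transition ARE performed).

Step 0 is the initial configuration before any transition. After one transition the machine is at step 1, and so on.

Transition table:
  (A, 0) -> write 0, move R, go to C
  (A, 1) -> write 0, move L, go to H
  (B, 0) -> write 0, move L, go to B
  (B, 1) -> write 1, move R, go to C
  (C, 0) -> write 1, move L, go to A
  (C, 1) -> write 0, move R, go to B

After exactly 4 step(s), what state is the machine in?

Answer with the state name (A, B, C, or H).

Step 1: in state A at pos -1, read 0 -> (A,0)->write 0,move R,goto C. Now: state=C, head=0, tape[-4..3]=01000010 (head:     ^)
Step 2: in state C at pos 0, read 0 -> (C,0)->write 1,move L,goto A. Now: state=A, head=-1, tape[-4..3]=01001010 (head:    ^)
Step 3: in state A at pos -1, read 0 -> (A,0)->write 0,move R,goto C. Now: state=C, head=0, tape[-4..3]=01001010 (head:     ^)
Step 4: in state C at pos 0, read 1 -> (C,1)->write 0,move R,goto B. Now: state=B, head=1, tape[-4..3]=01000010 (head:      ^)

Answer: B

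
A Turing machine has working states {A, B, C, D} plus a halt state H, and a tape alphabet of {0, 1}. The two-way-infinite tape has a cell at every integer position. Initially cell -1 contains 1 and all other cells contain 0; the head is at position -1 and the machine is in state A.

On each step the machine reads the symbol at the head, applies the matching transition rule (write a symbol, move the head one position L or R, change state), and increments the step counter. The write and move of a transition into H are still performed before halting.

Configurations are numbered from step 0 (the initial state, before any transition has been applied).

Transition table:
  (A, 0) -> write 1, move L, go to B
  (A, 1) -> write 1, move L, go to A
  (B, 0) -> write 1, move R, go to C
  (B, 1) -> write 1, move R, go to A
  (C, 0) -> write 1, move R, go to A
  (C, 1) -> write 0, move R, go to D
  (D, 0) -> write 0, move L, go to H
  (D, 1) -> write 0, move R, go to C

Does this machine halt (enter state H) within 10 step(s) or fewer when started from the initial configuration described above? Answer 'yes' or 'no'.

Answer: no

Derivation:
Step 1: in state A at pos -1, read 1 -> (A,1)->write 1,move L,goto A. Now: state=A, head=-2, tape[-3..0]=0010 (head:  ^)
Step 2: in state A at pos -2, read 0 -> (A,0)->write 1,move L,goto B. Now: state=B, head=-3, tape[-4..0]=00110 (head:  ^)
Step 3: in state B at pos -3, read 0 -> (B,0)->write 1,move R,goto C. Now: state=C, head=-2, tape[-4..0]=01110 (head:   ^)
Step 4: in state C at pos -2, read 1 -> (C,1)->write 0,move R,goto D. Now: state=D, head=-1, tape[-4..0]=01010 (head:    ^)
Step 5: in state D at pos -1, read 1 -> (D,1)->write 0,move R,goto C. Now: state=C, head=0, tape[-4..1]=010000 (head:     ^)
Step 6: in state C at pos 0, read 0 -> (C,0)->write 1,move R,goto A. Now: state=A, head=1, tape[-4..2]=0100100 (head:      ^)
Step 7: in state A at pos 1, read 0 -> (A,0)->write 1,move L,goto B. Now: state=B, head=0, tape[-4..2]=0100110 (head:     ^)
Step 8: in state B at pos 0, read 1 -> (B,1)->write 1,move R,goto A. Now: state=A, head=1, tape[-4..2]=0100110 (head:      ^)
Step 9: in state A at pos 1, read 1 -> (A,1)->write 1,move L,goto A. Now: state=A, head=0, tape[-4..2]=0100110 (head:     ^)
Step 10: in state A at pos 0, read 1 -> (A,1)->write 1,move L,goto A. Now: state=A, head=-1, tape[-4..2]=0100110 (head:    ^)
After 10 step(s): state = A (not H) -> not halted within 10 -> no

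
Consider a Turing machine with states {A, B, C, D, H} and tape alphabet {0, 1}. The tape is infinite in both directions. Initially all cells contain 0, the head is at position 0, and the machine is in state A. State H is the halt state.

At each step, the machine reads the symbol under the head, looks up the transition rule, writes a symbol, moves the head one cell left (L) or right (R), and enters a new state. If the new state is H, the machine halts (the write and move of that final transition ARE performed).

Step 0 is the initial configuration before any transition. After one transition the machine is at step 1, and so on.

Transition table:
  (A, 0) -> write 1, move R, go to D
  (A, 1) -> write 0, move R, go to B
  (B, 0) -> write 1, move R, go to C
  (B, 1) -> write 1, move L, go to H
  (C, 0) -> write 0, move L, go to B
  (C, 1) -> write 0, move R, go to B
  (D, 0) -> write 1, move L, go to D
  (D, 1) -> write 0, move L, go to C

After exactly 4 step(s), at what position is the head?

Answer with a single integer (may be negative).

Step 1: in state A at pos 0, read 0 -> (A,0)->write 1,move R,goto D. Now: state=D, head=1, tape[-1..2]=0100 (head:   ^)
Step 2: in state D at pos 1, read 0 -> (D,0)->write 1,move L,goto D. Now: state=D, head=0, tape[-1..2]=0110 (head:  ^)
Step 3: in state D at pos 0, read 1 -> (D,1)->write 0,move L,goto C. Now: state=C, head=-1, tape[-2..2]=00010 (head:  ^)
Step 4: in state C at pos -1, read 0 -> (C,0)->write 0,move L,goto B. Now: state=B, head=-2, tape[-3..2]=000010 (head:  ^)

Answer: -2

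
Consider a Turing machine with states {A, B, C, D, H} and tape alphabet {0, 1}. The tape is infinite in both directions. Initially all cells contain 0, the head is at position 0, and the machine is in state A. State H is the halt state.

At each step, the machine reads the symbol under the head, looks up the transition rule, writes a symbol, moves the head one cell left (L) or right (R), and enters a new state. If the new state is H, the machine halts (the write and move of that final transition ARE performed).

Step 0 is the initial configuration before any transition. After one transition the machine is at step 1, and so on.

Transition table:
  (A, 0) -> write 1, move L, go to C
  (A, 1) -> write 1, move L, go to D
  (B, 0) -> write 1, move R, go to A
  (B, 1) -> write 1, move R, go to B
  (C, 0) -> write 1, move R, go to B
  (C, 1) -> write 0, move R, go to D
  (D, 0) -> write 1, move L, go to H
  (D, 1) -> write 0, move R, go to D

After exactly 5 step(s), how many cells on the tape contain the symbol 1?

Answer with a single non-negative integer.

Step 1: in state A at pos 0, read 0 -> (A,0)->write 1,move L,goto C. Now: state=C, head=-1, tape[-2..1]=0010 (head:  ^)
Step 2: in state C at pos -1, read 0 -> (C,0)->write 1,move R,goto B. Now: state=B, head=0, tape[-2..1]=0110 (head:   ^)
Step 3: in state B at pos 0, read 1 -> (B,1)->write 1,move R,goto B. Now: state=B, head=1, tape[-2..2]=01100 (head:    ^)
Step 4: in state B at pos 1, read 0 -> (B,0)->write 1,move R,goto A. Now: state=A, head=2, tape[-2..3]=011100 (head:     ^)
Step 5: in state A at pos 2, read 0 -> (A,0)->write 1,move L,goto C. Now: state=C, head=1, tape[-2..3]=011110 (head:    ^)
Cells containing 1 after step 5: {-1, 0, 1, 2} -> 4 cell(s)

Answer: 4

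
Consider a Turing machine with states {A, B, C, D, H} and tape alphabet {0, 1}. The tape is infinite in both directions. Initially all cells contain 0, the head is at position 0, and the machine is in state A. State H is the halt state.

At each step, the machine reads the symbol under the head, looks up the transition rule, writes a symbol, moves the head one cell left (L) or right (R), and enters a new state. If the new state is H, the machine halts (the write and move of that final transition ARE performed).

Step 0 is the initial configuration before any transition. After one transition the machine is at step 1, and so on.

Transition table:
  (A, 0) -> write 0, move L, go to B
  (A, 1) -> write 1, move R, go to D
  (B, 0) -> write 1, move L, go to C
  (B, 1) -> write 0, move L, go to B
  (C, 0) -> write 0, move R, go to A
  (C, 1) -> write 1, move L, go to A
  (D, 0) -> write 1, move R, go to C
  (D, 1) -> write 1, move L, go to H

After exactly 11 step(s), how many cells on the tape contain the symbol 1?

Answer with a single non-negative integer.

Answer: 3

Derivation:
Step 1: in state A at pos 0, read 0 -> (A,0)->write 0,move L,goto B. Now: state=B, head=-1, tape[-2..1]=0000 (head:  ^)
Step 2: in state B at pos -1, read 0 -> (B,0)->write 1,move L,goto C. Now: state=C, head=-2, tape[-3..1]=00100 (head:  ^)
Step 3: in state C at pos -2, read 0 -> (C,0)->write 0,move R,goto A. Now: state=A, head=-1, tape[-3..1]=00100 (head:   ^)
Step 4: in state A at pos -1, read 1 -> (A,1)->write 1,move R,goto D. Now: state=D, head=0, tape[-3..1]=00100 (head:    ^)
Step 5: in state D at pos 0, read 0 -> (D,0)->write 1,move R,goto C. Now: state=C, head=1, tape[-3..2]=001100 (head:     ^)
Step 6: in state C at pos 1, read 0 -> (C,0)->write 0,move R,goto A. Now: state=A, head=2, tape[-3..3]=0011000 (head:      ^)
Step 7: in state A at pos 2, read 0 -> (A,0)->write 0,move L,goto B. Now: state=B, head=1, tape[-3..3]=0011000 (head:     ^)
Step 8: in state B at pos 1, read 0 -> (B,0)->write 1,move L,goto C. Now: state=C, head=0, tape[-3..3]=0011100 (head:    ^)
Step 9: in state C at pos 0, read 1 -> (C,1)->write 1,move L,goto A. Now: state=A, head=-1, tape[-3..3]=0011100 (head:   ^)
Step 10: in state A at pos -1, read 1 -> (A,1)->write 1,move R,goto D. Now: state=D, head=0, tape[-3..3]=0011100 (head:    ^)
Step 11: in state D at pos 0, read 1 -> (D,1)->write 1,move L,goto H. Now: state=H, head=-1, tape[-3..3]=0011100 (head:   ^)
Cells containing 1 after step 11: {-1, 0, 1} -> 3 cell(s)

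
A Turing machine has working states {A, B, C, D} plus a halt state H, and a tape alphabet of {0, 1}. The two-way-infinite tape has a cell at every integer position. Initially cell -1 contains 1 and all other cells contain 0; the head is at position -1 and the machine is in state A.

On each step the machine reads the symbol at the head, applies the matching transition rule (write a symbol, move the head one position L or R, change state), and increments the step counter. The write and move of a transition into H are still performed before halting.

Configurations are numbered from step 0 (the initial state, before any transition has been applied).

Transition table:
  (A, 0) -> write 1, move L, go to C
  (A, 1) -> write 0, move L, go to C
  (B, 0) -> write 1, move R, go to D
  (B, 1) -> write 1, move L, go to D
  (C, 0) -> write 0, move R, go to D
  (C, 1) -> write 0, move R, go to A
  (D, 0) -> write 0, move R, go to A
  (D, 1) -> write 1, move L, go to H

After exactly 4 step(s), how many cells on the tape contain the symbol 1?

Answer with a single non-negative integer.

Step 1: in state A at pos -1, read 1 -> (A,1)->write 0,move L,goto C. Now: state=C, head=-2, tape[-3..0]=0000 (head:  ^)
Step 2: in state C at pos -2, read 0 -> (C,0)->write 0,move R,goto D. Now: state=D, head=-1, tape[-3..0]=0000 (head:   ^)
Step 3: in state D at pos -1, read 0 -> (D,0)->write 0,move R,goto A. Now: state=A, head=0, tape[-3..1]=00000 (head:    ^)
Step 4: in state A at pos 0, read 0 -> (A,0)->write 1,move L,goto C. Now: state=C, head=-1, tape[-3..1]=00010 (head:   ^)
Cells containing 1 after step 4: {0} -> 1 cell(s)

Answer: 1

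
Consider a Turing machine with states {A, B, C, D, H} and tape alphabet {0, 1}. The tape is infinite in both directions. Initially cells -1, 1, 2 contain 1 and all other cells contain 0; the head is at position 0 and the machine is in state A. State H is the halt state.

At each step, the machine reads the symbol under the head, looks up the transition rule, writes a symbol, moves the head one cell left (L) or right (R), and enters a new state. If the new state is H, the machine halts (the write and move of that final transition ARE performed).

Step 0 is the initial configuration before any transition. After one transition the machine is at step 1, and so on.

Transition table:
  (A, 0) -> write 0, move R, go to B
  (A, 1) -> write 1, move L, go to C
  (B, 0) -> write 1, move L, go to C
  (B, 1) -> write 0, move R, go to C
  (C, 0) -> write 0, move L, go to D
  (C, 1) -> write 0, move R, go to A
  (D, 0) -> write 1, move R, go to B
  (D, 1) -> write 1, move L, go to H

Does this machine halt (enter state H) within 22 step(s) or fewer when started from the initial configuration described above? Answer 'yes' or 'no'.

Answer: yes

Derivation:
Step 1: in state A at pos 0, read 0 -> (A,0)->write 0,move R,goto B. Now: state=B, head=1, tape[-2..3]=010110 (head:    ^)
Step 2: in state B at pos 1, read 1 -> (B,1)->write 0,move R,goto C. Now: state=C, head=2, tape[-2..3]=010010 (head:     ^)
Step 3: in state C at pos 2, read 1 -> (C,1)->write 0,move R,goto A. Now: state=A, head=3, tape[-2..4]=0100000 (head:      ^)
Step 4: in state A at pos 3, read 0 -> (A,0)->write 0,move R,goto B. Now: state=B, head=4, tape[-2..5]=01000000 (head:       ^)
Step 5: in state B at pos 4, read 0 -> (B,0)->write 1,move L,goto C. Now: state=C, head=3, tape[-2..5]=01000010 (head:      ^)
Step 6: in state C at pos 3, read 0 -> (C,0)->write 0,move L,goto D. Now: state=D, head=2, tape[-2..5]=01000010 (head:     ^)
Step 7: in state D at pos 2, read 0 -> (D,0)->write 1,move R,goto B. Now: state=B, head=3, tape[-2..5]=01001010 (head:      ^)
Step 8: in state B at pos 3, read 0 -> (B,0)->write 1,move L,goto C. Now: state=C, head=2, tape[-2..5]=01001110 (head:     ^)
Step 9: in state C at pos 2, read 1 -> (C,1)->write 0,move R,goto A. Now: state=A, head=3, tape[-2..5]=01000110 (head:      ^)
Step 10: in state A at pos 3, read 1 -> (A,1)->write 1,move L,goto C. Now: state=C, head=2, tape[-2..5]=01000110 (head:     ^)
Step 11: in state C at pos 2, read 0 -> (C,0)->write 0,move L,goto D. Now: state=D, head=1, tape[-2..5]=01000110 (head:    ^)
Step 12: in state D at pos 1, read 0 -> (D,0)->write 1,move R,goto B. Now: state=B, head=2, tape[-2..5]=01010110 (head:     ^)
Step 13: in state B at pos 2, read 0 -> (B,0)->write 1,move L,goto C. Now: state=C, head=1, tape[-2..5]=01011110 (head:    ^)
Step 14: in state C at pos 1, read 1 -> (C,1)->write 0,move R,goto A. Now: state=A, head=2, tape[-2..5]=01001110 (head:     ^)
Step 15: in state A at pos 2, read 1 -> (A,1)->write 1,move L,goto C. Now: state=C, head=1, tape[-2..5]=01001110 (head:    ^)
Step 16: in state C at pos 1, read 0 -> (C,0)->write 0,move L,goto D. Now: state=D, head=0, tape[-2..5]=01001110 (head:   ^)
Step 17: in state D at pos 0, read 0 -> (D,0)->write 1,move R,goto B. Now: state=B, head=1, tape[-2..5]=01101110 (head:    ^)
Step 18: in state B at pos 1, read 0 -> (B,0)->write 1,move L,goto C. Now: state=C, head=0, tape[-2..5]=01111110 (head:   ^)
Step 19: in state C at pos 0, read 1 -> (C,1)->write 0,move R,goto A. Now: state=A, head=1, tape[-2..5]=01011110 (head:    ^)
Step 20: in state A at pos 1, read 1 -> (A,1)->write 1,move L,goto C. Now: state=C, head=0, tape[-2..5]=01011110 (head:   ^)
Step 21: in state C at pos 0, read 0 -> (C,0)->write 0,move L,goto D. Now: state=D, head=-1, tape[-2..5]=01011110 (head:  ^)
Step 22: in state D at pos -1, read 1 -> (D,1)->write 1,move L,goto H. Now: state=H, head=-2, tape[-3..5]=001011110 (head:  ^)
State H reached at step 22; 22 <= 22 -> yes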